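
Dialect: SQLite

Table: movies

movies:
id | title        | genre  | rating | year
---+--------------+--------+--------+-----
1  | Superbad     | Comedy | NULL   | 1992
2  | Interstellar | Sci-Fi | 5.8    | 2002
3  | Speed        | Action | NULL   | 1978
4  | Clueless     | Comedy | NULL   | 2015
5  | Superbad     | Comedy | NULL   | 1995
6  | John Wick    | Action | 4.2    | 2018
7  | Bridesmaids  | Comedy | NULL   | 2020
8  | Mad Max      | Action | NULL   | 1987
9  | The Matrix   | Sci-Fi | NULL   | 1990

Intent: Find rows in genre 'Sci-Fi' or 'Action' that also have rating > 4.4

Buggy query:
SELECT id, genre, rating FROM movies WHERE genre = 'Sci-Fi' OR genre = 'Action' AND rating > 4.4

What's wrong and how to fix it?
Bug: Without parentheses, AND is evaluated before OR, so the rating filter only applies to the 'Action' branch

Fix: Group the OR with parentheses (or use IN), then AND the threshold

Corrected query:
SELECT id, genre, rating FROM movies WHERE (genre = 'Sci-Fi' OR genre = 'Action') AND rating > 4.4

Result:
id | genre  | rating
---+--------+-------
2  | Sci-Fi | 5.8   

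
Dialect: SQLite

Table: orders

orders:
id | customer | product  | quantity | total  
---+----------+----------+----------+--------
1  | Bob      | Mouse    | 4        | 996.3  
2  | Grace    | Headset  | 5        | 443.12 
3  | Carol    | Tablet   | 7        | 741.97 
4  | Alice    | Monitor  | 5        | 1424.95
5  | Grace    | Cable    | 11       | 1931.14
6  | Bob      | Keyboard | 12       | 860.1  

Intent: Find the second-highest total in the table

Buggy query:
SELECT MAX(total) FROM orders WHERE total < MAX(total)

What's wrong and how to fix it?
Bug: MAX(total) on the right of the comparison is an aggregate-in-WHERE error

Fix: Compute the overall MAX in a subquery, then take MAX of rows below it

Corrected query:
SELECT MAX(total) FROM orders WHERE total < (SELECT MAX(total) FROM orders)

Result:
MAX(total)
----------
1424.95   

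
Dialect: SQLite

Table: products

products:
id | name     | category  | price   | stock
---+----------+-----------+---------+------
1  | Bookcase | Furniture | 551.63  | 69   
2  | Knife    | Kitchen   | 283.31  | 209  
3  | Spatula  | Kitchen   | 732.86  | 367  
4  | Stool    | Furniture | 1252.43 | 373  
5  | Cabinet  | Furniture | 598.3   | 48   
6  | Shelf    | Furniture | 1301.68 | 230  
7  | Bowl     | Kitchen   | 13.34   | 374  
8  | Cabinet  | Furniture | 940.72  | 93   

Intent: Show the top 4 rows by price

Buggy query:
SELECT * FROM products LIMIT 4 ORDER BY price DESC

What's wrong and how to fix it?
Bug: LIMIT must come after ORDER BY

Fix: Sort with ORDER BY, then apply LIMIT

Corrected query:
SELECT * FROM products ORDER BY price DESC LIMIT 4

Result:
id | name    | category  | price   | stock
---+---------+-----------+---------+------
6  | Shelf   | Furniture | 1301.68 | 230  
4  | Stool   | Furniture | 1252.43 | 373  
8  | Cabinet | Furniture | 940.72  | 93   
3  | Spatula | Kitchen   | 732.86  | 367  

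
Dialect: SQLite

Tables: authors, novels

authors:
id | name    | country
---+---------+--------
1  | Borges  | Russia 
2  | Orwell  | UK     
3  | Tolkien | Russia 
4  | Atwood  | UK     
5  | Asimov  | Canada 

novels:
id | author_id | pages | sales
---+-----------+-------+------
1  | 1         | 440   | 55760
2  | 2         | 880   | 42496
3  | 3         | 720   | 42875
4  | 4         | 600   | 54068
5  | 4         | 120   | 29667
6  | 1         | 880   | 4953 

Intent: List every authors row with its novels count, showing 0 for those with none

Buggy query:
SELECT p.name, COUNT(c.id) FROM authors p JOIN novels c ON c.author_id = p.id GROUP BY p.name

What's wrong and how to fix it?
Bug: INNER JOIN drops authors rows that have no matching novels rows

Fix: Switch to LEFT JOIN to retain unmatched parent rows

Corrected query:
SELECT p.name, COUNT(c.id) FROM authors p LEFT JOIN novels c ON c.author_id = p.id GROUP BY p.name

Result:
name    | COUNT(c.id)
--------+------------
Asimov  | 0          
Atwood  | 2          
Borges  | 2          
Orwell  | 1          
Tolkien | 1          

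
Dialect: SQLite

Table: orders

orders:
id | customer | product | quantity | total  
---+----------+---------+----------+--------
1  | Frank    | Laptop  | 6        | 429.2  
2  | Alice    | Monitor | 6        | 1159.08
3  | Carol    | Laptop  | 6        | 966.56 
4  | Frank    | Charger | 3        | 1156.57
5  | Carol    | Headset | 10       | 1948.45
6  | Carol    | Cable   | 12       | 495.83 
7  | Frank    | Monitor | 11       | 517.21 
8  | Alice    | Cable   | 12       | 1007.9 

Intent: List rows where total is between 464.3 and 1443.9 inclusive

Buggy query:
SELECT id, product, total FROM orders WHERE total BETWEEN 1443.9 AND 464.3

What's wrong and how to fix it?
Bug: BETWEEN expects the lower bound first; with 1443.9 AND 464.3 the range is empty

Fix: Swap the bounds so the smaller value comes first

Corrected query:
SELECT id, product, total FROM orders WHERE total BETWEEN 464.3 AND 1443.9

Result:
id | product | total  
---+---------+--------
2  | Monitor | 1159.08
3  | Laptop  | 966.56 
4  | Charger | 1156.57
6  | Cable   | 495.83 
7  | Monitor | 517.21 
8  | Cable   | 1007.9 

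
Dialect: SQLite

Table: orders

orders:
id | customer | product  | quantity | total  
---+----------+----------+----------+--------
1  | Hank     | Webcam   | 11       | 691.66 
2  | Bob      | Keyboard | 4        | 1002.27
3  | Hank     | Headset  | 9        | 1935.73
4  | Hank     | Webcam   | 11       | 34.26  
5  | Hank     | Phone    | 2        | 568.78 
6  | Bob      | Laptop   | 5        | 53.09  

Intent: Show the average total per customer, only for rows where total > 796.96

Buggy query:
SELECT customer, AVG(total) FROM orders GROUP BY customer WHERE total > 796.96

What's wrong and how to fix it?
Bug: WHERE cannot follow GROUP BY

Fix: Place WHERE between FROM and GROUP BY

Corrected query:
SELECT customer, AVG(total) FROM orders WHERE total > 796.96 GROUP BY customer

Result:
customer | AVG(total)
---------+-----------
Bob      | 1002.27   
Hank     | 1935.73   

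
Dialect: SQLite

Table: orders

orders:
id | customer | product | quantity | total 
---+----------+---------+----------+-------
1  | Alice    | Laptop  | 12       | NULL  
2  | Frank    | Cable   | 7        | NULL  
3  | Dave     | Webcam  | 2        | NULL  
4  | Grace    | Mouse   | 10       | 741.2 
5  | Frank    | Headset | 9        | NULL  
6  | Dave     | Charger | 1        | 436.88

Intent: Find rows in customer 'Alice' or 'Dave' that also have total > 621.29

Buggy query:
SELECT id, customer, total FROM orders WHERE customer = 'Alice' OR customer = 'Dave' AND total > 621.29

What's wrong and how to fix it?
Bug: Without parentheses, AND is evaluated before OR, so the total filter only applies to the 'Dave' branch

Fix: Group the OR with parentheses (or use IN), then AND the threshold

Corrected query:
SELECT id, customer, total FROM orders WHERE (customer = 'Alice' OR customer = 'Dave') AND total > 621.29

Result:
(no rows)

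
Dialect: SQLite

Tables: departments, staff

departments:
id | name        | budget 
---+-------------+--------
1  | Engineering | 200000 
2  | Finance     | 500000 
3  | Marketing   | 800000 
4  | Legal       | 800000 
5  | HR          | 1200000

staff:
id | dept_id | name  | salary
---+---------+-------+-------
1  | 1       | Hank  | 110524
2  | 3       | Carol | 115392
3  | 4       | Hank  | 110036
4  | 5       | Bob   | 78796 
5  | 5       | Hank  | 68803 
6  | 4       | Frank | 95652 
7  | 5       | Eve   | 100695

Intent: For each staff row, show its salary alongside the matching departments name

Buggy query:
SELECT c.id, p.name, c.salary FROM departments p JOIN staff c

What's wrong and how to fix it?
Bug: Missing join condition: each staff row is matched to all departments rows instead of just its own

Fix: Specify the join condition linking the foreign key to the parent id

Corrected query:
SELECT c.id, p.name, c.salary FROM departments p JOIN staff c ON c.dept_id = p.id

Result:
id | name        | salary
---+-------------+-------
1  | Engineering | 110524
2  | Marketing   | 115392
3  | Legal       | 110036
4  | HR          | 78796 
5  | HR          | 68803 
6  | Legal       | 95652 
7  | HR          | 100695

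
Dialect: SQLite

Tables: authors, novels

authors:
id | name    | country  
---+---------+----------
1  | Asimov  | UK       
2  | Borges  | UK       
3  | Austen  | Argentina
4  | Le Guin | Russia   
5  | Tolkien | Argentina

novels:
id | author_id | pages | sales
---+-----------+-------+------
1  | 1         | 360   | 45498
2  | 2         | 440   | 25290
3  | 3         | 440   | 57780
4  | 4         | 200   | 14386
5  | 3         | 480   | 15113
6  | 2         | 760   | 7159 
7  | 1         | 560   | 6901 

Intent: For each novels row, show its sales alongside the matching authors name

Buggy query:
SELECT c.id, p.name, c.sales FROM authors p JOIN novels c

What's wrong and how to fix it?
Bug: Missing join condition: each novels row is matched to all authors rows instead of just its own

Fix: Add ON c.author_id = p.id to the JOIN

Corrected query:
SELECT c.id, p.name, c.sales FROM authors p JOIN novels c ON c.author_id = p.id

Result:
id | name    | sales
---+---------+------
1  | Asimov  | 45498
2  | Borges  | 25290
3  | Austen  | 57780
4  | Le Guin | 14386
5  | Austen  | 15113
6  | Borges  | 7159 
7  | Asimov  | 6901 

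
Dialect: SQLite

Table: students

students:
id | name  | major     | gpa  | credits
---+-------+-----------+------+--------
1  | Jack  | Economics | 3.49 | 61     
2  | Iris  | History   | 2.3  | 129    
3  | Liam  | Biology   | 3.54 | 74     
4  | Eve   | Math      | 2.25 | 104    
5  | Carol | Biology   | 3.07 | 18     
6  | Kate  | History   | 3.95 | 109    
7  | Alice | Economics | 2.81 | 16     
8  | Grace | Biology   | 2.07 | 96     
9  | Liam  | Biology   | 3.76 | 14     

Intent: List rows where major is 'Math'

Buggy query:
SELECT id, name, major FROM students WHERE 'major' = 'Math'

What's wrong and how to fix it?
Bug: Single quotes denote string literals in SQL; the column name is being compared as a constant string

Fix: Reference the column as major without single quotes

Corrected query:
SELECT id, name, major FROM students WHERE major = 'Math'

Result:
id | name | major
---+------+------
4  | Eve  | Math 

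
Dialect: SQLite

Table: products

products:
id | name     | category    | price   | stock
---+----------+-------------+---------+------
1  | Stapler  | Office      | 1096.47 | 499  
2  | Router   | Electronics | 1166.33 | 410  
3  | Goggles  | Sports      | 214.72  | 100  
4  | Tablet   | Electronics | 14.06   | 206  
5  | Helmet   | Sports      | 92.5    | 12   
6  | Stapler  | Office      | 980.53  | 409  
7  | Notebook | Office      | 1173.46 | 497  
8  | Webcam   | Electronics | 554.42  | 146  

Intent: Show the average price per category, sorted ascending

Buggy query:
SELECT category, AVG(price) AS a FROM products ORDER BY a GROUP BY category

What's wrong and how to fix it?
Bug: GROUP BY must precede ORDER BY

Fix: Move ORDER BY to the end, after GROUP BY

Corrected query:
SELECT category, AVG(price) AS a FROM products GROUP BY category ORDER BY a

Result:
category    | a          
------------+------------
Sports      | 153.61     
Electronics | 578.27     
Office      | 1083.486667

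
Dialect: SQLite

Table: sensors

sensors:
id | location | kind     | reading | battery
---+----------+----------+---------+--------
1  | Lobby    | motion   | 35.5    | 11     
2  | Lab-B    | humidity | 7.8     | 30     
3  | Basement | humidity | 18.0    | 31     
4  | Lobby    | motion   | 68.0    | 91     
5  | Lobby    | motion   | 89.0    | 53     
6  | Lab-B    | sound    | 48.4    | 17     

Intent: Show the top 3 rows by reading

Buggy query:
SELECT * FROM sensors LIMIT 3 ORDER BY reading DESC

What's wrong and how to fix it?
Bug: LIMIT must come after ORDER BY

Fix: Swap the clauses: ORDER BY first, then LIMIT

Corrected query:
SELECT * FROM sensors ORDER BY reading DESC LIMIT 3

Result:
id | location | kind   | reading | battery
---+----------+--------+---------+--------
5  | Lobby    | motion | 89      | 53     
4  | Lobby    | motion | 68      | 91     
6  | Lab-B    | sound  | 48.4    | 17     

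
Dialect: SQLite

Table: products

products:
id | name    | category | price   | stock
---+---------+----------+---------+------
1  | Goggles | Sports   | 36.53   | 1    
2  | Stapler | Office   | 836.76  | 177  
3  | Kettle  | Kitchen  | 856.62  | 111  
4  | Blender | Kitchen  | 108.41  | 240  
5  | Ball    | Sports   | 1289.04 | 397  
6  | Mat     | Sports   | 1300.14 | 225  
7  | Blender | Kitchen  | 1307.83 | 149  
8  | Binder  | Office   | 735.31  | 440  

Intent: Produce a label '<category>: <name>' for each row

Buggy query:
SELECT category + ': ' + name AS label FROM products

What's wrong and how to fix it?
Bug: SQLite uses || for string concatenation; + coerces text to numbers (yielding 0)

Fix: Replace + with || to concatenate text

Corrected query:
SELECT category || ': ' || name AS label FROM products

Result:
label           
----------------
Sports: Goggles 
Office: Stapler 
Kitchen: Kettle 
Kitchen: Blender
Sports: Ball    
Sports: Mat     
Kitchen: Blender
Office: Binder  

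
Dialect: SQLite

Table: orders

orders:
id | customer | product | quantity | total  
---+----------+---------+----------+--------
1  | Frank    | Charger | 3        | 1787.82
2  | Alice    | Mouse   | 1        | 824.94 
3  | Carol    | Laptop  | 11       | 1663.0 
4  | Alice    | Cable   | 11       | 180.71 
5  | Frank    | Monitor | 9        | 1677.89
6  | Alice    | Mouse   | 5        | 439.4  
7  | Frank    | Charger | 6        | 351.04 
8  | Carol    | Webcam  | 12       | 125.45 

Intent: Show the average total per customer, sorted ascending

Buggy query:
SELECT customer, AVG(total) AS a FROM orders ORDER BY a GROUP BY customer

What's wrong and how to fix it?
Bug: ORDER BY appears before GROUP BY; SQL clause order requires GROUP BY first

Fix: Reorder: SELECT … FROM … GROUP BY … ORDER BY …

Corrected query:
SELECT customer, AVG(total) AS a FROM orders GROUP BY customer ORDER BY a

Result:
customer | a         
---------+-----------
Alice    | 481.683333
Carol    | 894.225   
Frank    | 1272.25   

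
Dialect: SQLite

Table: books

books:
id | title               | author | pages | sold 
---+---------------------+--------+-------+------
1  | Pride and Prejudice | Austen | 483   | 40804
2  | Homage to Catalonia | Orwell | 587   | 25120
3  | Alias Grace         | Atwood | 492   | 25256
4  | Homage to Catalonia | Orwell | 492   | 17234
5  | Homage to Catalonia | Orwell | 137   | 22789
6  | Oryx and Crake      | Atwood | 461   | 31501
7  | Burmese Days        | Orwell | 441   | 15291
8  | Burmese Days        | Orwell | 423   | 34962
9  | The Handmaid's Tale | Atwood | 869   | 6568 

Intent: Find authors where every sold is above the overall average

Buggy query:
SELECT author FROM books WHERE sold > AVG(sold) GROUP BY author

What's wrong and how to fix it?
Bug: WHERE evaluates per row before aggregation, so AVG() is unavailable

Fix: Compute the overall average in a scalar subquery and compare each group's MIN against it in HAVING

Corrected query:
SELECT author FROM books GROUP BY author HAVING MIN(sold) > (SELECT AVG(sold) FROM books)

Result:
author
------
Austen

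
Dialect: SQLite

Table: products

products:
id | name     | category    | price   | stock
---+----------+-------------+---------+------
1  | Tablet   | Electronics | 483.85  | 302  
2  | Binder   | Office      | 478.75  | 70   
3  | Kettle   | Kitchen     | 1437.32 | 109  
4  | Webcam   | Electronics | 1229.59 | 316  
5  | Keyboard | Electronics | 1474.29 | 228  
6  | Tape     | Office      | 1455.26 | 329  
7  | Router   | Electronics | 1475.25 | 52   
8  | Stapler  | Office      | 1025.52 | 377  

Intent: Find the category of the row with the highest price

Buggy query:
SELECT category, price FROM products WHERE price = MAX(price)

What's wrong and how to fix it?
Bug: WHERE is evaluated per row; an aggregate over the whole table isn't defined there

Fix: Use a subquery: WHERE price = (SELECT MAX(price) FROM products)

Corrected query:
SELECT category, price FROM products WHERE price = (SELECT MAX(price) FROM products)

Result:
category    | price  
------------+--------
Electronics | 1475.25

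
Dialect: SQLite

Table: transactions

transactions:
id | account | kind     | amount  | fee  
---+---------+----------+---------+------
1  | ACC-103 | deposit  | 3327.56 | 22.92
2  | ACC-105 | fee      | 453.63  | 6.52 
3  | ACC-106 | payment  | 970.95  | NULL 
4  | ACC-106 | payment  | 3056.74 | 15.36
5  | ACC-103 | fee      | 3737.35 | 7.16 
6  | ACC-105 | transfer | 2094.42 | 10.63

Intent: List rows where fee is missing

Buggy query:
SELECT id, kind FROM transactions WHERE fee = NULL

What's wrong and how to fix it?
Bug: Comparing to NULL with '=' never matches; NULL = NULL is unknown, not true

Fix: Use IS NULL to test for NULL

Corrected query:
SELECT id, kind FROM transactions WHERE fee IS NULL

Result:
id | kind   
---+--------
3  | payment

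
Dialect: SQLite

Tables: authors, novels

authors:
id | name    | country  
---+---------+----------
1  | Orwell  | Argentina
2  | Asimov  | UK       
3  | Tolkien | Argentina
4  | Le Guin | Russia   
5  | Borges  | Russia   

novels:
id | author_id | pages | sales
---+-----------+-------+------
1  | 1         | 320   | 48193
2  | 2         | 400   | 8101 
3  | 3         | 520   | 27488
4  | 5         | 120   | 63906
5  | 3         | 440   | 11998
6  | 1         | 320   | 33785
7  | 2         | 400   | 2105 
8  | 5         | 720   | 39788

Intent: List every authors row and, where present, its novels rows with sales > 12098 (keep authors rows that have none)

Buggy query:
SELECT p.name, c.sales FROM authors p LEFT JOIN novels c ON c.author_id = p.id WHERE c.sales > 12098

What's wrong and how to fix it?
Bug: Filtering c.sales in WHERE discards the NULL rows produced by LEFT JOIN, turning it into an inner join

Fix: Put 'c.sales > 12098' in the JOIN's ON clause instead of WHERE

Corrected query:
SELECT p.name, c.sales FROM authors p LEFT JOIN novels c ON c.author_id = p.id AND c.sales > 12098

Result:
name    | sales
--------+------
Orwell  | 33785
Orwell  | 48193
Asimov  | NULL 
Tolkien | 27488
Le Guin | NULL 
Borges  | 39788
Borges  | 63906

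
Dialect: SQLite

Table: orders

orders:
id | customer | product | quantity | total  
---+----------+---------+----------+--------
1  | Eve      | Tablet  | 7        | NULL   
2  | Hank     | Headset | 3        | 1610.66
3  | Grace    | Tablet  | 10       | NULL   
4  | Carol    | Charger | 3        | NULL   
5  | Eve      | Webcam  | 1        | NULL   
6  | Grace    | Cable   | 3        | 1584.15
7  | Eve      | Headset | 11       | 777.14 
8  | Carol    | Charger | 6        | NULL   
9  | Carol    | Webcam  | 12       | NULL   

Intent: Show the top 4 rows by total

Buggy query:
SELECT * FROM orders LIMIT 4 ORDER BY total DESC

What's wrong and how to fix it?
Bug: ORDER BY cannot follow LIMIT; LIMIT is the final clause

Fix: Sort with ORDER BY, then apply LIMIT

Corrected query:
SELECT * FROM orders ORDER BY total DESC LIMIT 4

Result:
id | customer | product | quantity | total  
---+----------+---------+----------+--------
2  | Hank     | Headset | 3        | 1610.66
6  | Grace    | Cable   | 3        | 1584.15
7  | Eve      | Headset | 11       | 777.14 
1  | Eve      | Tablet  | 7        | NULL   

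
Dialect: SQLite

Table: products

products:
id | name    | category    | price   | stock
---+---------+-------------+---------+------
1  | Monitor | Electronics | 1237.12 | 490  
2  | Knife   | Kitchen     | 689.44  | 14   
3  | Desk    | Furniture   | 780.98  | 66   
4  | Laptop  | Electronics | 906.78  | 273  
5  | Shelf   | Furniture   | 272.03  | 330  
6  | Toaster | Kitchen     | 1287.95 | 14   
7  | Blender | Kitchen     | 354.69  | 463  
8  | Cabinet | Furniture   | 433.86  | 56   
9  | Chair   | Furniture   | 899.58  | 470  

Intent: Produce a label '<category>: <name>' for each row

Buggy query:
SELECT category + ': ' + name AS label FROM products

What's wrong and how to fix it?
Bug: '+' is numeric addition; on text columns SQLite converts them to 0 instead of concatenating

Fix: Replace + with || to concatenate text

Corrected query:
SELECT category || ': ' || name AS label FROM products

Result:
label               
--------------------
Electronics: Monitor
Kitchen: Knife      
Furniture: Desk     
Electronics: Laptop 
Furniture: Shelf    
Kitchen: Toaster    
Kitchen: Blender    
Furniture: Cabinet  
Furniture: Chair    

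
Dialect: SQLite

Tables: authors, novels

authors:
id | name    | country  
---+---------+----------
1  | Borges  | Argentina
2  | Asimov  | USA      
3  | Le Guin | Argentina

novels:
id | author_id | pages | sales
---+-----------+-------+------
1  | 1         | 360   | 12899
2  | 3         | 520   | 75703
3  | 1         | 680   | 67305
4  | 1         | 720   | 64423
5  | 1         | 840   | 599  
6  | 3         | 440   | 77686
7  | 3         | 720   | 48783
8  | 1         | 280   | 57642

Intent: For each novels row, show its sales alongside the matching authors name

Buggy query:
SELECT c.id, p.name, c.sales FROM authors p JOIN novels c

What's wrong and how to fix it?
Bug: JOIN with no ON clause produces a cartesian product; every novels row pairs with every authors row

Fix: Add ON c.author_id = p.id to the JOIN

Corrected query:
SELECT c.id, p.name, c.sales FROM authors p JOIN novels c ON c.author_id = p.id

Result:
id | name    | sales
---+---------+------
1  | Borges  | 12899
2  | Le Guin | 75703
3  | Borges  | 67305
4  | Borges  | 64423
5  | Borges  | 599  
6  | Le Guin | 77686
7  | Le Guin | 48783
8  | Borges  | 57642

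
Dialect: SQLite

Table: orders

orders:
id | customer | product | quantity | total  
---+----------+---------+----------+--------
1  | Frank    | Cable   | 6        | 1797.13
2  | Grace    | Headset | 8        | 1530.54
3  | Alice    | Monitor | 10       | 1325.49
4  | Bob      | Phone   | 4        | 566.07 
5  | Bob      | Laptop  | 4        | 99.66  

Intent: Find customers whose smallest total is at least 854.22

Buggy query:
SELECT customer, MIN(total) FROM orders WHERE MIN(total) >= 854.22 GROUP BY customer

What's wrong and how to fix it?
Bug: MIN() in WHERE is a misuse of aggregate

Fix: Use HAVING for the per-group MIN condition

Corrected query:
SELECT customer, MIN(total) FROM orders GROUP BY customer HAVING MIN(total) >= 854.22

Result:
customer | MIN(total)
---------+-----------
Alice    | 1325.49   
Frank    | 1797.13   
Grace    | 1530.54   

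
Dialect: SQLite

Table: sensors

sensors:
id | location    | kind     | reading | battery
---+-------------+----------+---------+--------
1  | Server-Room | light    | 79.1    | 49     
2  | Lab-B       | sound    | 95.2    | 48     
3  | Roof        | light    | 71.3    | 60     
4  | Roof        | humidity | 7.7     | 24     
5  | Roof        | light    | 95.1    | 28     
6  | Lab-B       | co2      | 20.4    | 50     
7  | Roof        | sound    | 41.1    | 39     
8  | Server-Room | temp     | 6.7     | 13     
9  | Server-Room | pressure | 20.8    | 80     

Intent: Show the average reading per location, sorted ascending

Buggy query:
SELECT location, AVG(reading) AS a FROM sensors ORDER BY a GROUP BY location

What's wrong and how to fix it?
Bug: GROUP BY must precede ORDER BY

Fix: Reorder: SELECT … FROM … GROUP BY … ORDER BY …

Corrected query:
SELECT location, AVG(reading) AS a FROM sensors GROUP BY location ORDER BY a

Result:
location    | a        
------------+----------
Server-Room | 35.533333
Roof        | 53.8     
Lab-B       | 57.8     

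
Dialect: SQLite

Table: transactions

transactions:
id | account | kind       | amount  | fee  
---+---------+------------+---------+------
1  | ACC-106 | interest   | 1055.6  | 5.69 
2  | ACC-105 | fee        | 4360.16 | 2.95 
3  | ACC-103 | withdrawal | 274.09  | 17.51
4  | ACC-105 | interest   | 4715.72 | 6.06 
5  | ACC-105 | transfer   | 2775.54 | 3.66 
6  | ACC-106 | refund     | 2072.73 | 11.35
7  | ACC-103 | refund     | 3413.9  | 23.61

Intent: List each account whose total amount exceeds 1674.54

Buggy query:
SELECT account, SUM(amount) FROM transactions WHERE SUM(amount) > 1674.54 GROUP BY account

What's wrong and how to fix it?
Bug: WHERE runs before GROUP BY, so aggregates aren't available there

Fix: Move the aggregate condition to a HAVING clause

Corrected query:
SELECT account, SUM(amount) FROM transactions GROUP BY account HAVING SUM(amount) > 1674.54

Result:
account | SUM(amount)
--------+------------
ACC-103 | 3687.99    
ACC-105 | 11851.42   
ACC-106 | 3128.33    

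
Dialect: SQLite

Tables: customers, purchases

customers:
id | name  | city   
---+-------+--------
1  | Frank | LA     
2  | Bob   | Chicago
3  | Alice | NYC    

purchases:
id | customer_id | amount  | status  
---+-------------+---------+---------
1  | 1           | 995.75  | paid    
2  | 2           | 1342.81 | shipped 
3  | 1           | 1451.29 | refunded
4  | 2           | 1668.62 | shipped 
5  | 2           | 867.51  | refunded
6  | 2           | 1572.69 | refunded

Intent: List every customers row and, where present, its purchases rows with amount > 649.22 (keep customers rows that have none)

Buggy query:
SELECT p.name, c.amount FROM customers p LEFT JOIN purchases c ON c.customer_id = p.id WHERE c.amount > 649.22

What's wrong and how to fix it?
Bug: Filtering c.amount in WHERE discards the NULL rows produced by LEFT JOIN, turning it into an inner join

Fix: Put 'c.amount > 649.22' in the JOIN's ON clause instead of WHERE

Corrected query:
SELECT p.name, c.amount FROM customers p LEFT JOIN purchases c ON c.customer_id = p.id AND c.amount > 649.22

Result:
name  | amount 
------+--------
Frank | 995.75 
Frank | 1451.29
Bob   | 867.51 
Bob   | 1342.81
Bob   | 1572.69
Bob   | 1668.62
Alice | NULL   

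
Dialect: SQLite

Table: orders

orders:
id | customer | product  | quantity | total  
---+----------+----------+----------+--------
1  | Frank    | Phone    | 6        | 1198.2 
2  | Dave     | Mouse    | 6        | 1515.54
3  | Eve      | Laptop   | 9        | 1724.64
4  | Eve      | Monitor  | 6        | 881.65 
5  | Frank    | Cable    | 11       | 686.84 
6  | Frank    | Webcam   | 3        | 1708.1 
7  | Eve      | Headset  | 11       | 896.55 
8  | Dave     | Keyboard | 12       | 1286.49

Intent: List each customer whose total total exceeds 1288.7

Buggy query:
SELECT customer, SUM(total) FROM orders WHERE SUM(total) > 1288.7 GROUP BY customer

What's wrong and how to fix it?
Bug: Aggregate functions cannot appear in a WHERE clause

Fix: Move the aggregate condition to a HAVING clause

Corrected query:
SELECT customer, SUM(total) FROM orders GROUP BY customer HAVING SUM(total) > 1288.7

Result:
customer | SUM(total)
---------+-----------
Dave     | 2802.03   
Eve      | 3502.84   
Frank    | 3593.14   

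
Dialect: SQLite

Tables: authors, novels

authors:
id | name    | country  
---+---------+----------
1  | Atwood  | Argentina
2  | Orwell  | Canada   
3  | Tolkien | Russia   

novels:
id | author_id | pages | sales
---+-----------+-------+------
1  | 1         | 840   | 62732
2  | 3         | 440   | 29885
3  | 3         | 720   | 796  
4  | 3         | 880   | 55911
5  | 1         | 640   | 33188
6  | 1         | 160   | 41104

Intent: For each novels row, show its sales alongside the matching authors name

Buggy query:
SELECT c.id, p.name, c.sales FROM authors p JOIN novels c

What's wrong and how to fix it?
Bug: Missing join condition: each novels row is matched to all authors rows instead of just its own

Fix: Specify the join condition linking the foreign key to the parent id

Corrected query:
SELECT c.id, p.name, c.sales FROM authors p JOIN novels c ON c.author_id = p.id

Result:
id | name    | sales
---+---------+------
1  | Atwood  | 62732
2  | Tolkien | 29885
3  | Tolkien | 796  
4  | Tolkien | 55911
5  | Atwood  | 33188
6  | Atwood  | 41104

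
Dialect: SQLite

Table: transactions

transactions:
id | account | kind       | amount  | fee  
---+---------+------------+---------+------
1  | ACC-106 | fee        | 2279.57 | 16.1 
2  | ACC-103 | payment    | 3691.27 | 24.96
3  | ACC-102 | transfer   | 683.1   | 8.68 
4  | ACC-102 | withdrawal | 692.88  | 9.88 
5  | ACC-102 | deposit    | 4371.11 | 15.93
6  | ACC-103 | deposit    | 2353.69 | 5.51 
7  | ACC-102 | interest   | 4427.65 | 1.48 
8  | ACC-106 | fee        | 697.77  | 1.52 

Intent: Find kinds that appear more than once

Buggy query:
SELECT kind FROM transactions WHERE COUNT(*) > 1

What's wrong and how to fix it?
Bug: WHERE can't reference COUNT(*); aggregates are computed after WHERE

Fix: GROUP BY kind, then filter groups with HAVING COUNT(*) > 1

Corrected query:
SELECT kind FROM transactions GROUP BY kind HAVING COUNT(*) > 1

Result:
kind   
-------
deposit
fee    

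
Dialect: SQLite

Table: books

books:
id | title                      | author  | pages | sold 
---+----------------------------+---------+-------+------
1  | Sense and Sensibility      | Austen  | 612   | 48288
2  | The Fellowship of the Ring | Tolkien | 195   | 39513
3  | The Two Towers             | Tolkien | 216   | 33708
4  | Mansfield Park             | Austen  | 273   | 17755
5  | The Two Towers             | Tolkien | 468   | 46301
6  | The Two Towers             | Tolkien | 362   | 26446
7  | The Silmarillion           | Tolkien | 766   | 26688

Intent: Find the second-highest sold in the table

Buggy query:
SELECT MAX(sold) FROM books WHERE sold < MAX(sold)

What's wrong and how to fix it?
Bug: The inner MAX is an aggregate inside WHERE, which is not allowed

Fix: Compute the overall MAX in a subquery, then take MAX of rows below it

Corrected query:
SELECT MAX(sold) FROM books WHERE sold < (SELECT MAX(sold) FROM books)

Result:
MAX(sold)
---------
46301    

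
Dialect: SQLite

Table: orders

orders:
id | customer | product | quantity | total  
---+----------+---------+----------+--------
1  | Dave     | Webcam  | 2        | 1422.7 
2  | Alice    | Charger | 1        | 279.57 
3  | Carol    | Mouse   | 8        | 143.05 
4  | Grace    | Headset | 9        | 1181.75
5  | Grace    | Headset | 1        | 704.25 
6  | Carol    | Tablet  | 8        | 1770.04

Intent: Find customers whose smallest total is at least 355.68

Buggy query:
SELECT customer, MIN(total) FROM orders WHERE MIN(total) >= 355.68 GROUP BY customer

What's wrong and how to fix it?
Bug: Aggregates like MIN are computed per group after WHERE runs

Fix: Replace WHERE with HAVING after the GROUP BY

Corrected query:
SELECT customer, MIN(total) FROM orders GROUP BY customer HAVING MIN(total) >= 355.68

Result:
customer | MIN(total)
---------+-----------
Dave     | 1422.7    
Grace    | 704.25    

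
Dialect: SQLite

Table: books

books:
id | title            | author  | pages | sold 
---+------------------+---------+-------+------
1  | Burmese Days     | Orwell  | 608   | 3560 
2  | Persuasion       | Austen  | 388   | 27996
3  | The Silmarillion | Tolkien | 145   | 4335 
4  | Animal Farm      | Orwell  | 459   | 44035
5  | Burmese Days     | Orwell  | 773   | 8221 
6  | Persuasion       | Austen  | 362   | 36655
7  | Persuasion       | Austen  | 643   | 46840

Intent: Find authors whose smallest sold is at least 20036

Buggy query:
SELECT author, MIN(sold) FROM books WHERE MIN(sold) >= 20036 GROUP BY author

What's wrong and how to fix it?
Bug: Aggregates like MIN are computed per group after WHERE runs

Fix: Use HAVING for the per-group MIN condition

Corrected query:
SELECT author, MIN(sold) FROM books GROUP BY author HAVING MIN(sold) >= 20036

Result:
author | MIN(sold)
-------+----------
Austen | 27996    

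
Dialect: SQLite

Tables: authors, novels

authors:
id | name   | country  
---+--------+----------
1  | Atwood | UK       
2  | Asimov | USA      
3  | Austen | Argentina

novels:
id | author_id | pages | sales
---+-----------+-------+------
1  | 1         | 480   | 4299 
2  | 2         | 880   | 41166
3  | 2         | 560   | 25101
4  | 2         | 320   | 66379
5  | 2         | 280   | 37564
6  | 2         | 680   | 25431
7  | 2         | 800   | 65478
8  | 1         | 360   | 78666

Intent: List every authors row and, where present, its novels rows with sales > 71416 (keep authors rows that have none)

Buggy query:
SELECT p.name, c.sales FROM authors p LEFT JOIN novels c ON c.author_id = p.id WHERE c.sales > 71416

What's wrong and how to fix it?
Bug: A WHERE condition on the right-hand table after LEFT JOIN drops unmatched parents

Fix: Move the right-table condition into the ON clause so unmatched parents are kept

Corrected query:
SELECT p.name, c.sales FROM authors p LEFT JOIN novels c ON c.author_id = p.id AND c.sales > 71416

Result:
name   | sales
-------+------
Atwood | 78666
Asimov | NULL 
Austen | NULL 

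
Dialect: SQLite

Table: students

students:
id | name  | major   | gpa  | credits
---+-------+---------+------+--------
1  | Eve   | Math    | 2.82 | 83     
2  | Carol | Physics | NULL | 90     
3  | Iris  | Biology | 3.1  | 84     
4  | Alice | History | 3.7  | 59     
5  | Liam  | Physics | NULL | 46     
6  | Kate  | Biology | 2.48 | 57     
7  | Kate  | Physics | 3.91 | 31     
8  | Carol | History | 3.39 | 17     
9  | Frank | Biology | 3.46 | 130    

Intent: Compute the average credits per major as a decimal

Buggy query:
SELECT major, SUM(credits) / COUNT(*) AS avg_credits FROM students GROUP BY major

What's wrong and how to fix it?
Bug: SUM(credits) and COUNT(*) are both integers; the division truncates the fractional part

Fix: Cast one side to REAL so the division keeps the fractional part

Corrected query:
SELECT major, SUM(credits) * 1.0 / COUNT(*) AS avg_credits FROM students GROUP BY major

Result:
major   | avg_credits
--------+------------
Biology | 90.333333  
History | 38         
Math    | 83         
Physics | 55.666667  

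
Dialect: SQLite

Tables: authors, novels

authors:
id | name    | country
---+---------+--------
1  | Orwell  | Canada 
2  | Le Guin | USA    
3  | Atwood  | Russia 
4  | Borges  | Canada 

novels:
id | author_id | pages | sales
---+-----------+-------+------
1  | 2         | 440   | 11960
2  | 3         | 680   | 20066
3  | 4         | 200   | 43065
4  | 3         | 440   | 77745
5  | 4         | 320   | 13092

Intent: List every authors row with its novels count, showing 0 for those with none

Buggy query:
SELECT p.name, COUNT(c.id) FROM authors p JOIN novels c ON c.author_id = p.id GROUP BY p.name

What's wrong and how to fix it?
Bug: An inner join excludes parents with zero children

Fix: Use LEFT JOIN so parents without children still appear (COUNT(c.id) gives 0)

Corrected query:
SELECT p.name, COUNT(c.id) FROM authors p LEFT JOIN novels c ON c.author_id = p.id GROUP BY p.name

Result:
name    | COUNT(c.id)
--------+------------
Atwood  | 2          
Borges  | 2          
Le Guin | 1          
Orwell  | 0          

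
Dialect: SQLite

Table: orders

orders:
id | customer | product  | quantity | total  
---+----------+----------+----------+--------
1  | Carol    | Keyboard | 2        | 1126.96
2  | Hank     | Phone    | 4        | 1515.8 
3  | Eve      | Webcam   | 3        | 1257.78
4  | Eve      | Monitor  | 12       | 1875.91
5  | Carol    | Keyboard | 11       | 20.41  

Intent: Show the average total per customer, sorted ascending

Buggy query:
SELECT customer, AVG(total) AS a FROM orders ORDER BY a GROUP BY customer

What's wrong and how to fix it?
Bug: GROUP BY must precede ORDER BY

Fix: Move ORDER BY to the end, after GROUP BY

Corrected query:
SELECT customer, AVG(total) AS a FROM orders GROUP BY customer ORDER BY a

Result:
customer | a       
---------+---------
Carol    | 573.685 
Hank     | 1515.8  
Eve      | 1566.845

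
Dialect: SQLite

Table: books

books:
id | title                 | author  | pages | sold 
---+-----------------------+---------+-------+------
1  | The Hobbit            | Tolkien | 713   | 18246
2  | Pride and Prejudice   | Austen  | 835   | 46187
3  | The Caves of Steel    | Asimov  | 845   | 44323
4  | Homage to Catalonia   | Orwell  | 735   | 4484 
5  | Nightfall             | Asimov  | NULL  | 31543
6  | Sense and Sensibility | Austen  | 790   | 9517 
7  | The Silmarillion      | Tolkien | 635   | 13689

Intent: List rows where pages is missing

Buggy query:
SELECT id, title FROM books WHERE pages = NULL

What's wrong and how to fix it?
Bug: Comparing to NULL with '=' never matches; NULL = NULL is unknown, not true

Fix: Use IS NULL to test for NULL

Corrected query:
SELECT id, title FROM books WHERE pages IS NULL

Result:
id | title    
---+----------
5  | Nightfall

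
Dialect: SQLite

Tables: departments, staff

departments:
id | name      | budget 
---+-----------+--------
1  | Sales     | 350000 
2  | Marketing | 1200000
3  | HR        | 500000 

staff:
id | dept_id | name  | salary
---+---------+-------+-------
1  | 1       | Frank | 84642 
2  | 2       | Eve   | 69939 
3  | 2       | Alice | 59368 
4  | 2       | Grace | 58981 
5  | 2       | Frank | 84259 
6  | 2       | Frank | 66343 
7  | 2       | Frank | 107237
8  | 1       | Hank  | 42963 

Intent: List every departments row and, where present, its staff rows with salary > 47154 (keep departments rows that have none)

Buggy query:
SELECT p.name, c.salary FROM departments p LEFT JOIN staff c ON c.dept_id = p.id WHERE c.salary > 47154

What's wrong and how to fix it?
Bug: A WHERE condition on the right-hand table after LEFT JOIN drops unmatched parents

Fix: Move the right-table condition into the ON clause so unmatched parents are kept

Corrected query:
SELECT p.name, c.salary FROM departments p LEFT JOIN staff c ON c.dept_id = p.id AND c.salary > 47154

Result:
name      | salary
----------+-------
Sales     | 84642 
Marketing | 58981 
Marketing | 59368 
Marketing | 66343 
Marketing | 69939 
Marketing | 84259 
Marketing | 107237
HR        | NULL  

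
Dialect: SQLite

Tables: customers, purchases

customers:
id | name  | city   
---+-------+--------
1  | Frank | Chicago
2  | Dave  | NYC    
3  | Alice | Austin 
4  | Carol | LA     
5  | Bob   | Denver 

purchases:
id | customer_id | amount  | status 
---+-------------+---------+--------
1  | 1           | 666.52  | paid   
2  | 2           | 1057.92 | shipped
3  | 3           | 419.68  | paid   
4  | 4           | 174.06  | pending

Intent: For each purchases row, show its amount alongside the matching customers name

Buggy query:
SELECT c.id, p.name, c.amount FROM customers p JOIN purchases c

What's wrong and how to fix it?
Bug: JOIN with no ON clause produces a cartesian product; every purchases row pairs with every customers row

Fix: Add ON c.customer_id = p.id to the JOIN

Corrected query:
SELECT c.id, p.name, c.amount FROM customers p JOIN purchases c ON c.customer_id = p.id

Result:
id | name  | amount 
---+-------+--------
1  | Frank | 666.52 
2  | Dave  | 1057.92
3  | Alice | 419.68 
4  | Carol | 174.06 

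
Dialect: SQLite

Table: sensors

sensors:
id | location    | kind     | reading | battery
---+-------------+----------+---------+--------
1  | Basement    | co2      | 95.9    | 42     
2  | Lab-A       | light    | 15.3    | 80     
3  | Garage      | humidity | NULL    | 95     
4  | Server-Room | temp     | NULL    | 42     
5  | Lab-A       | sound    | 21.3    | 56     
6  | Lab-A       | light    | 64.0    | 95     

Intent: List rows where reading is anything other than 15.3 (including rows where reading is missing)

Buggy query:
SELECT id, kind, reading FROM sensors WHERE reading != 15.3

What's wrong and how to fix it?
Bug: 'reading != 15.3' is unknown when reading is NULL, so NULL rows are silently excluded

Fix: Add an explicit OR reading IS NULL to include the missing-value rows

Corrected query:
SELECT id, kind, reading FROM sensors WHERE reading != 15.3 OR reading IS NULL

Result:
id | kind     | reading
---+----------+--------
1  | co2      | 95.9   
3  | humidity | NULL   
4  | temp     | NULL   
5  | sound    | 21.3   
6  | light    | 64     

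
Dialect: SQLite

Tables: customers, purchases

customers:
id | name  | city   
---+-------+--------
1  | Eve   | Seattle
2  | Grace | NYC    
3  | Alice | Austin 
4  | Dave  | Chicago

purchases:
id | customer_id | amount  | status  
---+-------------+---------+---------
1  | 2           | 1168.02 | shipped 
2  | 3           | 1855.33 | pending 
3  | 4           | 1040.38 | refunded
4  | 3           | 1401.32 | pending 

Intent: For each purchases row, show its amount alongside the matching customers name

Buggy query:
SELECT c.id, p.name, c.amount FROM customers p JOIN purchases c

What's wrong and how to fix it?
Bug: JOIN with no ON clause produces a cartesian product; every purchases row pairs with every customers row

Fix: Add ON c.customer_id = p.id to the JOIN

Corrected query:
SELECT c.id, p.name, c.amount FROM customers p JOIN purchases c ON c.customer_id = p.id

Result:
id | name  | amount 
---+-------+--------
1  | Grace | 1168.02
2  | Alice | 1855.33
3  | Dave  | 1040.38
4  | Alice | 1401.32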